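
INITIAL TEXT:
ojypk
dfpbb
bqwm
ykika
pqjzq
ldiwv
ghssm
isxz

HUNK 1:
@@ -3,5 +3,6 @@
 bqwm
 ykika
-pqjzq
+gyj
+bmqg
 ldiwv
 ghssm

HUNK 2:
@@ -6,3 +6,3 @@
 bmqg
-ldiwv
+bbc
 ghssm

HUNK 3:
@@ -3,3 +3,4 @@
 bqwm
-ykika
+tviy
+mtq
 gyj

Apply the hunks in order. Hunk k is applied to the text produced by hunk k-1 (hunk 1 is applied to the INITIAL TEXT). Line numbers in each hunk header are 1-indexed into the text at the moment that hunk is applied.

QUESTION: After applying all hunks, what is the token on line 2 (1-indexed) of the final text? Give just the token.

Hunk 1: at line 3 remove [pqjzq] add [gyj,bmqg] -> 9 lines: ojypk dfpbb bqwm ykika gyj bmqg ldiwv ghssm isxz
Hunk 2: at line 6 remove [ldiwv] add [bbc] -> 9 lines: ojypk dfpbb bqwm ykika gyj bmqg bbc ghssm isxz
Hunk 3: at line 3 remove [ykika] add [tviy,mtq] -> 10 lines: ojypk dfpbb bqwm tviy mtq gyj bmqg bbc ghssm isxz
Final line 2: dfpbb

Answer: dfpbb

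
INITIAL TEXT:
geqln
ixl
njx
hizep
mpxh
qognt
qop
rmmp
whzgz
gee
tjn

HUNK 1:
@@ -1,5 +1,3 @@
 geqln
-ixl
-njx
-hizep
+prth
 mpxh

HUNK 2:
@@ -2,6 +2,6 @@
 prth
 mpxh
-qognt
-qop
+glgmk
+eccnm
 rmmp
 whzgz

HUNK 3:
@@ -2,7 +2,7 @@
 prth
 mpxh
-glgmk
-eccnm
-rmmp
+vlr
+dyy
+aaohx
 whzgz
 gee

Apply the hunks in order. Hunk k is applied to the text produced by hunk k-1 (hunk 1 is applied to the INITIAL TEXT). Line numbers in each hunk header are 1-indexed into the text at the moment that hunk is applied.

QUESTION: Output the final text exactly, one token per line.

Answer: geqln
prth
mpxh
vlr
dyy
aaohx
whzgz
gee
tjn

Derivation:
Hunk 1: at line 1 remove [ixl,njx,hizep] add [prth] -> 9 lines: geqln prth mpxh qognt qop rmmp whzgz gee tjn
Hunk 2: at line 2 remove [qognt,qop] add [glgmk,eccnm] -> 9 lines: geqln prth mpxh glgmk eccnm rmmp whzgz gee tjn
Hunk 3: at line 2 remove [glgmk,eccnm,rmmp] add [vlr,dyy,aaohx] -> 9 lines: geqln prth mpxh vlr dyy aaohx whzgz gee tjn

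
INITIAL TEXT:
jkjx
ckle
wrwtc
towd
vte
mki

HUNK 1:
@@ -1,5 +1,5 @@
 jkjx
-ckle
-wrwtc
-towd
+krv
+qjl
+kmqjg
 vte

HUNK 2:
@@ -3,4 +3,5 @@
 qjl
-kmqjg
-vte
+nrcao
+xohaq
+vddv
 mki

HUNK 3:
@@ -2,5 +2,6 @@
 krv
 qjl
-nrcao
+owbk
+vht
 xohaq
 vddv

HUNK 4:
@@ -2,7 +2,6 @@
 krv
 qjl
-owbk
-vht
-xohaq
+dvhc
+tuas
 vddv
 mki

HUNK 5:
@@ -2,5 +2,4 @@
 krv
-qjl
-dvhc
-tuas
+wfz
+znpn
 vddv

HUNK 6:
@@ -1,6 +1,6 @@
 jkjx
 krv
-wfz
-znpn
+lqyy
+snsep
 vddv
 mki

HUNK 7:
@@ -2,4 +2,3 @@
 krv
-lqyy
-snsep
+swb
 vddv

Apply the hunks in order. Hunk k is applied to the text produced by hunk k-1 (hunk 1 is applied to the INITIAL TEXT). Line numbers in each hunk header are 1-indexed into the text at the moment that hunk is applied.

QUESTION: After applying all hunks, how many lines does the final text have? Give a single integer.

Hunk 1: at line 1 remove [ckle,wrwtc,towd] add [krv,qjl,kmqjg] -> 6 lines: jkjx krv qjl kmqjg vte mki
Hunk 2: at line 3 remove [kmqjg,vte] add [nrcao,xohaq,vddv] -> 7 lines: jkjx krv qjl nrcao xohaq vddv mki
Hunk 3: at line 2 remove [nrcao] add [owbk,vht] -> 8 lines: jkjx krv qjl owbk vht xohaq vddv mki
Hunk 4: at line 2 remove [owbk,vht,xohaq] add [dvhc,tuas] -> 7 lines: jkjx krv qjl dvhc tuas vddv mki
Hunk 5: at line 2 remove [qjl,dvhc,tuas] add [wfz,znpn] -> 6 lines: jkjx krv wfz znpn vddv mki
Hunk 6: at line 1 remove [wfz,znpn] add [lqyy,snsep] -> 6 lines: jkjx krv lqyy snsep vddv mki
Hunk 7: at line 2 remove [lqyy,snsep] add [swb] -> 5 lines: jkjx krv swb vddv mki
Final line count: 5

Answer: 5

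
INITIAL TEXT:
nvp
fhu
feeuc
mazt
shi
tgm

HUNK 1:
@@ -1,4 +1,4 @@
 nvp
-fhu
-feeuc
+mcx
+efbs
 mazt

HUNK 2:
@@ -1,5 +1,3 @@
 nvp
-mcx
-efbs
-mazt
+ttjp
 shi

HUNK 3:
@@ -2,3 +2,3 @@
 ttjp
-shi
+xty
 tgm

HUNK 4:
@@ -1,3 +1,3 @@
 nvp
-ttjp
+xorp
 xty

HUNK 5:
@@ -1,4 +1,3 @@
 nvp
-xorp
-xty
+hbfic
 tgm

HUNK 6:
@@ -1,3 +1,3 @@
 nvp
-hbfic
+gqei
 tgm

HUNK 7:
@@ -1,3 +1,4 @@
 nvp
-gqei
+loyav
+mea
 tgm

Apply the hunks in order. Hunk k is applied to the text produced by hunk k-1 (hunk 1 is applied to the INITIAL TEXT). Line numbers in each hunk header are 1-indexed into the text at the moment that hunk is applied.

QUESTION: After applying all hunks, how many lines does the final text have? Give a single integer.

Hunk 1: at line 1 remove [fhu,feeuc] add [mcx,efbs] -> 6 lines: nvp mcx efbs mazt shi tgm
Hunk 2: at line 1 remove [mcx,efbs,mazt] add [ttjp] -> 4 lines: nvp ttjp shi tgm
Hunk 3: at line 2 remove [shi] add [xty] -> 4 lines: nvp ttjp xty tgm
Hunk 4: at line 1 remove [ttjp] add [xorp] -> 4 lines: nvp xorp xty tgm
Hunk 5: at line 1 remove [xorp,xty] add [hbfic] -> 3 lines: nvp hbfic tgm
Hunk 6: at line 1 remove [hbfic] add [gqei] -> 3 lines: nvp gqei tgm
Hunk 7: at line 1 remove [gqei] add [loyav,mea] -> 4 lines: nvp loyav mea tgm
Final line count: 4

Answer: 4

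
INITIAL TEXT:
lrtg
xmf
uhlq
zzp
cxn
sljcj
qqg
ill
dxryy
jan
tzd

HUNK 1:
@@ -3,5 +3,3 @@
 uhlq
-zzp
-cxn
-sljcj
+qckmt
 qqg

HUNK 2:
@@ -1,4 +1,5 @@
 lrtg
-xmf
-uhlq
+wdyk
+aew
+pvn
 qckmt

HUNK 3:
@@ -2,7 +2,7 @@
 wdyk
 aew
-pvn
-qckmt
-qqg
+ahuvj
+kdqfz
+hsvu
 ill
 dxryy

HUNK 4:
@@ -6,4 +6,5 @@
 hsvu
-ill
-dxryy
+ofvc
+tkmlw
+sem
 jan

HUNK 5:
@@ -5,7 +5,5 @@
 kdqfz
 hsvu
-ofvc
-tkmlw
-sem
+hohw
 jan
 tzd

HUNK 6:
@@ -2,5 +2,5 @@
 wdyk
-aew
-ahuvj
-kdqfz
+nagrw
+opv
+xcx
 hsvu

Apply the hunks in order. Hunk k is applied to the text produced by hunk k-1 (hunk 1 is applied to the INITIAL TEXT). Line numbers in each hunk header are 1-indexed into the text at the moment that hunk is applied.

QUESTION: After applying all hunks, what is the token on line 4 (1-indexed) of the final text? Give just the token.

Answer: opv

Derivation:
Hunk 1: at line 3 remove [zzp,cxn,sljcj] add [qckmt] -> 9 lines: lrtg xmf uhlq qckmt qqg ill dxryy jan tzd
Hunk 2: at line 1 remove [xmf,uhlq] add [wdyk,aew,pvn] -> 10 lines: lrtg wdyk aew pvn qckmt qqg ill dxryy jan tzd
Hunk 3: at line 2 remove [pvn,qckmt,qqg] add [ahuvj,kdqfz,hsvu] -> 10 lines: lrtg wdyk aew ahuvj kdqfz hsvu ill dxryy jan tzd
Hunk 4: at line 6 remove [ill,dxryy] add [ofvc,tkmlw,sem] -> 11 lines: lrtg wdyk aew ahuvj kdqfz hsvu ofvc tkmlw sem jan tzd
Hunk 5: at line 5 remove [ofvc,tkmlw,sem] add [hohw] -> 9 lines: lrtg wdyk aew ahuvj kdqfz hsvu hohw jan tzd
Hunk 6: at line 2 remove [aew,ahuvj,kdqfz] add [nagrw,opv,xcx] -> 9 lines: lrtg wdyk nagrw opv xcx hsvu hohw jan tzd
Final line 4: opv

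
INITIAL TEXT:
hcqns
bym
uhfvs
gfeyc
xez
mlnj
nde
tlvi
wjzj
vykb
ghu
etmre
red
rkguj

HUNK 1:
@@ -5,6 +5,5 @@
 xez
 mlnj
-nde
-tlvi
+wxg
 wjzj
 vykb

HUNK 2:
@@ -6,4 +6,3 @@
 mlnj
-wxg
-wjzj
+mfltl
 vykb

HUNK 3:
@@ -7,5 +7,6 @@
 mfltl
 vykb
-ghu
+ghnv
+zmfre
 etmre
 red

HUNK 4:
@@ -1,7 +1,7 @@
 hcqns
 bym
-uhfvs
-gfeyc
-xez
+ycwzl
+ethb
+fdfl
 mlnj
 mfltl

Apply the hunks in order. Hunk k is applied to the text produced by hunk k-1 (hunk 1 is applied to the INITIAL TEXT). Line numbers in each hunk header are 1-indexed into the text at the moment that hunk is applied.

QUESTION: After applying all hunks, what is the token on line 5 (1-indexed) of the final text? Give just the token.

Answer: fdfl

Derivation:
Hunk 1: at line 5 remove [nde,tlvi] add [wxg] -> 13 lines: hcqns bym uhfvs gfeyc xez mlnj wxg wjzj vykb ghu etmre red rkguj
Hunk 2: at line 6 remove [wxg,wjzj] add [mfltl] -> 12 lines: hcqns bym uhfvs gfeyc xez mlnj mfltl vykb ghu etmre red rkguj
Hunk 3: at line 7 remove [ghu] add [ghnv,zmfre] -> 13 lines: hcqns bym uhfvs gfeyc xez mlnj mfltl vykb ghnv zmfre etmre red rkguj
Hunk 4: at line 1 remove [uhfvs,gfeyc,xez] add [ycwzl,ethb,fdfl] -> 13 lines: hcqns bym ycwzl ethb fdfl mlnj mfltl vykb ghnv zmfre etmre red rkguj
Final line 5: fdfl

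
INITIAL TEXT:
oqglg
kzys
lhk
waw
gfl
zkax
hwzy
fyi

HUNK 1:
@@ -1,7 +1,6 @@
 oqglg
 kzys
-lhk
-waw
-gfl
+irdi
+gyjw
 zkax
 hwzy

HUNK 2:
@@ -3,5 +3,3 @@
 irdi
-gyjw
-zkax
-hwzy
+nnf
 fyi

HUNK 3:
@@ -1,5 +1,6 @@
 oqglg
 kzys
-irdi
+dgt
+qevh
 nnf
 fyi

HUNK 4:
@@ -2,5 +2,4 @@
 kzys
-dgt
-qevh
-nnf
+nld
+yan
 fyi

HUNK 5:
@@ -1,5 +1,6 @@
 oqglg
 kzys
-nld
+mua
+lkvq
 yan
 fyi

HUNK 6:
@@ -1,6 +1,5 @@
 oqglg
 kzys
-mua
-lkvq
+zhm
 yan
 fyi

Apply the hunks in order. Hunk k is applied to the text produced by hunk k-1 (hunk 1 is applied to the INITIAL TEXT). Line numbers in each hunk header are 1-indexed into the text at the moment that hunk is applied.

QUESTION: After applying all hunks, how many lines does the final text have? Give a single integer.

Answer: 5

Derivation:
Hunk 1: at line 1 remove [lhk,waw,gfl] add [irdi,gyjw] -> 7 lines: oqglg kzys irdi gyjw zkax hwzy fyi
Hunk 2: at line 3 remove [gyjw,zkax,hwzy] add [nnf] -> 5 lines: oqglg kzys irdi nnf fyi
Hunk 3: at line 1 remove [irdi] add [dgt,qevh] -> 6 lines: oqglg kzys dgt qevh nnf fyi
Hunk 4: at line 2 remove [dgt,qevh,nnf] add [nld,yan] -> 5 lines: oqglg kzys nld yan fyi
Hunk 5: at line 1 remove [nld] add [mua,lkvq] -> 6 lines: oqglg kzys mua lkvq yan fyi
Hunk 6: at line 1 remove [mua,lkvq] add [zhm] -> 5 lines: oqglg kzys zhm yan fyi
Final line count: 5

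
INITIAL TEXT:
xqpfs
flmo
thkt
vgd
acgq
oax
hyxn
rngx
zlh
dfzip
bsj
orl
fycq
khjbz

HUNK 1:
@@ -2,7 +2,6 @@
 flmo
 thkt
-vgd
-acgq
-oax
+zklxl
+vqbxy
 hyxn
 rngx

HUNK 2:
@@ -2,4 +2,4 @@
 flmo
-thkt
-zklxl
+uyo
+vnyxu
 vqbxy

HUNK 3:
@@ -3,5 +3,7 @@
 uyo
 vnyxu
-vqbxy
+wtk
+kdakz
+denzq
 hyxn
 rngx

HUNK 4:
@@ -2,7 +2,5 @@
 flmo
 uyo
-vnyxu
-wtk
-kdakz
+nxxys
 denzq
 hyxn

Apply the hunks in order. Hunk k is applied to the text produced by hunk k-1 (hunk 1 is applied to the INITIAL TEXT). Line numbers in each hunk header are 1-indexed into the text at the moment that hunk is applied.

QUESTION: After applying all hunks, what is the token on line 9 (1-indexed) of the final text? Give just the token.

Hunk 1: at line 2 remove [vgd,acgq,oax] add [zklxl,vqbxy] -> 13 lines: xqpfs flmo thkt zklxl vqbxy hyxn rngx zlh dfzip bsj orl fycq khjbz
Hunk 2: at line 2 remove [thkt,zklxl] add [uyo,vnyxu] -> 13 lines: xqpfs flmo uyo vnyxu vqbxy hyxn rngx zlh dfzip bsj orl fycq khjbz
Hunk 3: at line 3 remove [vqbxy] add [wtk,kdakz,denzq] -> 15 lines: xqpfs flmo uyo vnyxu wtk kdakz denzq hyxn rngx zlh dfzip bsj orl fycq khjbz
Hunk 4: at line 2 remove [vnyxu,wtk,kdakz] add [nxxys] -> 13 lines: xqpfs flmo uyo nxxys denzq hyxn rngx zlh dfzip bsj orl fycq khjbz
Final line 9: dfzip

Answer: dfzip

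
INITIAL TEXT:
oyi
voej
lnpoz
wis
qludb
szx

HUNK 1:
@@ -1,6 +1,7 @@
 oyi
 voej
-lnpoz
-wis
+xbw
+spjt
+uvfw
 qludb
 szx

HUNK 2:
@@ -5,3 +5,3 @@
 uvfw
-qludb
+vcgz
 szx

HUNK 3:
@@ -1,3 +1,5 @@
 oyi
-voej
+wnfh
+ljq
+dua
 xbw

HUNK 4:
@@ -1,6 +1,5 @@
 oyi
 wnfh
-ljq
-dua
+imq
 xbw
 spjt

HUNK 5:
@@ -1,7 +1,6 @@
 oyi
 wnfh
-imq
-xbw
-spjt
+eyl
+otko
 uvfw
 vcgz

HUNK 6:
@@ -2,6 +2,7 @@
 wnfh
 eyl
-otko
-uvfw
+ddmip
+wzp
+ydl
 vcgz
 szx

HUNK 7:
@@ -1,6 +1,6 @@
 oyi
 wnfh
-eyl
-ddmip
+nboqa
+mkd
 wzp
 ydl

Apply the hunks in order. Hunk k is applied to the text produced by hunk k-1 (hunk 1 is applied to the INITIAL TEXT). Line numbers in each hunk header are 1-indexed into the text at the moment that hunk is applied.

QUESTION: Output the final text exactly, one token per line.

Hunk 1: at line 1 remove [lnpoz,wis] add [xbw,spjt,uvfw] -> 7 lines: oyi voej xbw spjt uvfw qludb szx
Hunk 2: at line 5 remove [qludb] add [vcgz] -> 7 lines: oyi voej xbw spjt uvfw vcgz szx
Hunk 3: at line 1 remove [voej] add [wnfh,ljq,dua] -> 9 lines: oyi wnfh ljq dua xbw spjt uvfw vcgz szx
Hunk 4: at line 1 remove [ljq,dua] add [imq] -> 8 lines: oyi wnfh imq xbw spjt uvfw vcgz szx
Hunk 5: at line 1 remove [imq,xbw,spjt] add [eyl,otko] -> 7 lines: oyi wnfh eyl otko uvfw vcgz szx
Hunk 6: at line 2 remove [otko,uvfw] add [ddmip,wzp,ydl] -> 8 lines: oyi wnfh eyl ddmip wzp ydl vcgz szx
Hunk 7: at line 1 remove [eyl,ddmip] add [nboqa,mkd] -> 8 lines: oyi wnfh nboqa mkd wzp ydl vcgz szx

Answer: oyi
wnfh
nboqa
mkd
wzp
ydl
vcgz
szx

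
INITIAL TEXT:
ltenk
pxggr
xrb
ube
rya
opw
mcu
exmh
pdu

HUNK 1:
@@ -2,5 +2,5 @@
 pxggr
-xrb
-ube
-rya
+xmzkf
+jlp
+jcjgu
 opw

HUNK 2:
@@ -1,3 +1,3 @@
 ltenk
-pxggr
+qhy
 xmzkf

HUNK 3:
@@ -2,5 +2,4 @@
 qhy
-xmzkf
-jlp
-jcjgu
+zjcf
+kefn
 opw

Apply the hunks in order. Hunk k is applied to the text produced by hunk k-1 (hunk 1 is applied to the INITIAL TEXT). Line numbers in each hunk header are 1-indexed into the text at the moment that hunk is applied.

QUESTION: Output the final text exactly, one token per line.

Hunk 1: at line 2 remove [xrb,ube,rya] add [xmzkf,jlp,jcjgu] -> 9 lines: ltenk pxggr xmzkf jlp jcjgu opw mcu exmh pdu
Hunk 2: at line 1 remove [pxggr] add [qhy] -> 9 lines: ltenk qhy xmzkf jlp jcjgu opw mcu exmh pdu
Hunk 3: at line 2 remove [xmzkf,jlp,jcjgu] add [zjcf,kefn] -> 8 lines: ltenk qhy zjcf kefn opw mcu exmh pdu

Answer: ltenk
qhy
zjcf
kefn
opw
mcu
exmh
pdu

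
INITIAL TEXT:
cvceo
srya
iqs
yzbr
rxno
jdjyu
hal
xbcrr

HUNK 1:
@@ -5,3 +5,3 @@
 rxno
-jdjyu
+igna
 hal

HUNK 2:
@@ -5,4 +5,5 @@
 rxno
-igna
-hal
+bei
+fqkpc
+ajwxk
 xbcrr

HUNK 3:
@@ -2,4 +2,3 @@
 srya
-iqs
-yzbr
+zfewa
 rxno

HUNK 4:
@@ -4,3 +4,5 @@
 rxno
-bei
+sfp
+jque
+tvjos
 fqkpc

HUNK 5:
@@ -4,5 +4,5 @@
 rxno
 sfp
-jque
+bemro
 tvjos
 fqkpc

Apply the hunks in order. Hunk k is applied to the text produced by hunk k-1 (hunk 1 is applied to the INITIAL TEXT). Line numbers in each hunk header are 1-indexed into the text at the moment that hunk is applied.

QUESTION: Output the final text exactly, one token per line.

Answer: cvceo
srya
zfewa
rxno
sfp
bemro
tvjos
fqkpc
ajwxk
xbcrr

Derivation:
Hunk 1: at line 5 remove [jdjyu] add [igna] -> 8 lines: cvceo srya iqs yzbr rxno igna hal xbcrr
Hunk 2: at line 5 remove [igna,hal] add [bei,fqkpc,ajwxk] -> 9 lines: cvceo srya iqs yzbr rxno bei fqkpc ajwxk xbcrr
Hunk 3: at line 2 remove [iqs,yzbr] add [zfewa] -> 8 lines: cvceo srya zfewa rxno bei fqkpc ajwxk xbcrr
Hunk 4: at line 4 remove [bei] add [sfp,jque,tvjos] -> 10 lines: cvceo srya zfewa rxno sfp jque tvjos fqkpc ajwxk xbcrr
Hunk 5: at line 4 remove [jque] add [bemro] -> 10 lines: cvceo srya zfewa rxno sfp bemro tvjos fqkpc ajwxk xbcrr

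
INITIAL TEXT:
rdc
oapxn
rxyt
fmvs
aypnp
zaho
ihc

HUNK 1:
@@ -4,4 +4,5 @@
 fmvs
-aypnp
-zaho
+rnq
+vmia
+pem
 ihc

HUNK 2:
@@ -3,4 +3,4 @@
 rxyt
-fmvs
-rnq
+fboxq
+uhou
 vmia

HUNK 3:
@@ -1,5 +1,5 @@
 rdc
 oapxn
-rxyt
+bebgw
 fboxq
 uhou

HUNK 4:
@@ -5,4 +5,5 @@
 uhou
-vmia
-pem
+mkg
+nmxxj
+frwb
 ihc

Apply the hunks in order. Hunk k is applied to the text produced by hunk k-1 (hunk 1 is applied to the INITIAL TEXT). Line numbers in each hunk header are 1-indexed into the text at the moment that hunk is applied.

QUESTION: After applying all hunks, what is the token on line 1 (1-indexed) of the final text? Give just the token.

Hunk 1: at line 4 remove [aypnp,zaho] add [rnq,vmia,pem] -> 8 lines: rdc oapxn rxyt fmvs rnq vmia pem ihc
Hunk 2: at line 3 remove [fmvs,rnq] add [fboxq,uhou] -> 8 lines: rdc oapxn rxyt fboxq uhou vmia pem ihc
Hunk 3: at line 1 remove [rxyt] add [bebgw] -> 8 lines: rdc oapxn bebgw fboxq uhou vmia pem ihc
Hunk 4: at line 5 remove [vmia,pem] add [mkg,nmxxj,frwb] -> 9 lines: rdc oapxn bebgw fboxq uhou mkg nmxxj frwb ihc
Final line 1: rdc

Answer: rdc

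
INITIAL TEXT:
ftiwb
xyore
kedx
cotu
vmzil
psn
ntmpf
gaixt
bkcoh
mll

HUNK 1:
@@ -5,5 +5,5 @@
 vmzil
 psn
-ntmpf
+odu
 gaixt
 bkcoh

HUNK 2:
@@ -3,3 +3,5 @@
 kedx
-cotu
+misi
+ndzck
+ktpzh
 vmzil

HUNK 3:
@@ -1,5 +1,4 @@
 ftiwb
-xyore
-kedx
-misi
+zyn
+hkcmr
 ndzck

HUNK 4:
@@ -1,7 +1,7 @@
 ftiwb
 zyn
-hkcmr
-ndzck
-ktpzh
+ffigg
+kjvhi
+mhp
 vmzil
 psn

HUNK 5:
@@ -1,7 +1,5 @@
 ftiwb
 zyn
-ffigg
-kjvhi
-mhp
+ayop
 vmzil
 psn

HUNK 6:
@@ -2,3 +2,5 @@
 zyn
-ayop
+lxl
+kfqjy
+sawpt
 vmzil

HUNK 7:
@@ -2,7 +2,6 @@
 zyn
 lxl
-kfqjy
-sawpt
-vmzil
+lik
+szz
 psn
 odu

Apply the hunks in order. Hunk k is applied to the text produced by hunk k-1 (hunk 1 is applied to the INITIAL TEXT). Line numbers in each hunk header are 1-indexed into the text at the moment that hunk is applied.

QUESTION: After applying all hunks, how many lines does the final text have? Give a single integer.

Hunk 1: at line 5 remove [ntmpf] add [odu] -> 10 lines: ftiwb xyore kedx cotu vmzil psn odu gaixt bkcoh mll
Hunk 2: at line 3 remove [cotu] add [misi,ndzck,ktpzh] -> 12 lines: ftiwb xyore kedx misi ndzck ktpzh vmzil psn odu gaixt bkcoh mll
Hunk 3: at line 1 remove [xyore,kedx,misi] add [zyn,hkcmr] -> 11 lines: ftiwb zyn hkcmr ndzck ktpzh vmzil psn odu gaixt bkcoh mll
Hunk 4: at line 1 remove [hkcmr,ndzck,ktpzh] add [ffigg,kjvhi,mhp] -> 11 lines: ftiwb zyn ffigg kjvhi mhp vmzil psn odu gaixt bkcoh mll
Hunk 5: at line 1 remove [ffigg,kjvhi,mhp] add [ayop] -> 9 lines: ftiwb zyn ayop vmzil psn odu gaixt bkcoh mll
Hunk 6: at line 2 remove [ayop] add [lxl,kfqjy,sawpt] -> 11 lines: ftiwb zyn lxl kfqjy sawpt vmzil psn odu gaixt bkcoh mll
Hunk 7: at line 2 remove [kfqjy,sawpt,vmzil] add [lik,szz] -> 10 lines: ftiwb zyn lxl lik szz psn odu gaixt bkcoh mll
Final line count: 10

Answer: 10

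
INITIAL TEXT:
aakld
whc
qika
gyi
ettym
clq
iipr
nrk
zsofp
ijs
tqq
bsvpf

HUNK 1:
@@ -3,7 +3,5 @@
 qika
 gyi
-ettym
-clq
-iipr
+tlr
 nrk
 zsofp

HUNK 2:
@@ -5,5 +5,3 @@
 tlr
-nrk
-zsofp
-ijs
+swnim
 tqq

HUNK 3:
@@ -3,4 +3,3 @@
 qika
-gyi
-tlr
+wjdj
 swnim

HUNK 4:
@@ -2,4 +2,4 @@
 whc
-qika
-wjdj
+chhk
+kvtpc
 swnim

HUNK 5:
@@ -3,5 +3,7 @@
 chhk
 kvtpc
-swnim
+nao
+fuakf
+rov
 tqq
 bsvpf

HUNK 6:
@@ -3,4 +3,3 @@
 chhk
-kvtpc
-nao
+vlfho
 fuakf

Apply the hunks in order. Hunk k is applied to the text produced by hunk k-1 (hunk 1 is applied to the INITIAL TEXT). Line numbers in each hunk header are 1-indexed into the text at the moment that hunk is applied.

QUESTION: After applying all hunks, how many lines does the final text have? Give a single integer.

Answer: 8

Derivation:
Hunk 1: at line 3 remove [ettym,clq,iipr] add [tlr] -> 10 lines: aakld whc qika gyi tlr nrk zsofp ijs tqq bsvpf
Hunk 2: at line 5 remove [nrk,zsofp,ijs] add [swnim] -> 8 lines: aakld whc qika gyi tlr swnim tqq bsvpf
Hunk 3: at line 3 remove [gyi,tlr] add [wjdj] -> 7 lines: aakld whc qika wjdj swnim tqq bsvpf
Hunk 4: at line 2 remove [qika,wjdj] add [chhk,kvtpc] -> 7 lines: aakld whc chhk kvtpc swnim tqq bsvpf
Hunk 5: at line 3 remove [swnim] add [nao,fuakf,rov] -> 9 lines: aakld whc chhk kvtpc nao fuakf rov tqq bsvpf
Hunk 6: at line 3 remove [kvtpc,nao] add [vlfho] -> 8 lines: aakld whc chhk vlfho fuakf rov tqq bsvpf
Final line count: 8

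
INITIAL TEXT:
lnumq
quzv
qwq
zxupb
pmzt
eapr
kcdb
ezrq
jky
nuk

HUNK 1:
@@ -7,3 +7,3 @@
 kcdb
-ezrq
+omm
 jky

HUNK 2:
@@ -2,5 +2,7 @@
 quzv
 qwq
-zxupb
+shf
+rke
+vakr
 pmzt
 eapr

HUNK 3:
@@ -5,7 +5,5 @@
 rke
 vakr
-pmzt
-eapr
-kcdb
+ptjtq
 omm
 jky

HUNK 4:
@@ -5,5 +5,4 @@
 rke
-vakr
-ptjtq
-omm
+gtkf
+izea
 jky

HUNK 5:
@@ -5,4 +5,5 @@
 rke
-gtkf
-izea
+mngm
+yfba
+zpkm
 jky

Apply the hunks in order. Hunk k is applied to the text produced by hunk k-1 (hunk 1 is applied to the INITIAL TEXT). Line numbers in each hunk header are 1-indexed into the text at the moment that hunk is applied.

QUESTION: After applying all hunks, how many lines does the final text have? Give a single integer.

Hunk 1: at line 7 remove [ezrq] add [omm] -> 10 lines: lnumq quzv qwq zxupb pmzt eapr kcdb omm jky nuk
Hunk 2: at line 2 remove [zxupb] add [shf,rke,vakr] -> 12 lines: lnumq quzv qwq shf rke vakr pmzt eapr kcdb omm jky nuk
Hunk 3: at line 5 remove [pmzt,eapr,kcdb] add [ptjtq] -> 10 lines: lnumq quzv qwq shf rke vakr ptjtq omm jky nuk
Hunk 4: at line 5 remove [vakr,ptjtq,omm] add [gtkf,izea] -> 9 lines: lnumq quzv qwq shf rke gtkf izea jky nuk
Hunk 5: at line 5 remove [gtkf,izea] add [mngm,yfba,zpkm] -> 10 lines: lnumq quzv qwq shf rke mngm yfba zpkm jky nuk
Final line count: 10

Answer: 10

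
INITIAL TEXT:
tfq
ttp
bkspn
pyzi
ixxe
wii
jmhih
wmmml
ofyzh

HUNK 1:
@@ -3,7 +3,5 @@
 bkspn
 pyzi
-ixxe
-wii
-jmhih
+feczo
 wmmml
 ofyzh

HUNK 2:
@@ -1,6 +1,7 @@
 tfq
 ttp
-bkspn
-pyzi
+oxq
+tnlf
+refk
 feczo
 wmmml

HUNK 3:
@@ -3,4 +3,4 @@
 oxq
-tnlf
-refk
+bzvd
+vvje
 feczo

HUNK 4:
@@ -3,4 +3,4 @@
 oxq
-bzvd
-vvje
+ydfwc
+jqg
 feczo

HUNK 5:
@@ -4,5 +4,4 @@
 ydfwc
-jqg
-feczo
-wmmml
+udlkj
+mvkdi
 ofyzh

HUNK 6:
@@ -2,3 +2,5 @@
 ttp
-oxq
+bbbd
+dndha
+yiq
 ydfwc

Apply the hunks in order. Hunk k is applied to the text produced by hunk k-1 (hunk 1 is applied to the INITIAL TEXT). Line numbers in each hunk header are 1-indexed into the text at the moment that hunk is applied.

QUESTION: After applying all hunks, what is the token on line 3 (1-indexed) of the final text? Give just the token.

Answer: bbbd

Derivation:
Hunk 1: at line 3 remove [ixxe,wii,jmhih] add [feczo] -> 7 lines: tfq ttp bkspn pyzi feczo wmmml ofyzh
Hunk 2: at line 1 remove [bkspn,pyzi] add [oxq,tnlf,refk] -> 8 lines: tfq ttp oxq tnlf refk feczo wmmml ofyzh
Hunk 3: at line 3 remove [tnlf,refk] add [bzvd,vvje] -> 8 lines: tfq ttp oxq bzvd vvje feczo wmmml ofyzh
Hunk 4: at line 3 remove [bzvd,vvje] add [ydfwc,jqg] -> 8 lines: tfq ttp oxq ydfwc jqg feczo wmmml ofyzh
Hunk 5: at line 4 remove [jqg,feczo,wmmml] add [udlkj,mvkdi] -> 7 lines: tfq ttp oxq ydfwc udlkj mvkdi ofyzh
Hunk 6: at line 2 remove [oxq] add [bbbd,dndha,yiq] -> 9 lines: tfq ttp bbbd dndha yiq ydfwc udlkj mvkdi ofyzh
Final line 3: bbbd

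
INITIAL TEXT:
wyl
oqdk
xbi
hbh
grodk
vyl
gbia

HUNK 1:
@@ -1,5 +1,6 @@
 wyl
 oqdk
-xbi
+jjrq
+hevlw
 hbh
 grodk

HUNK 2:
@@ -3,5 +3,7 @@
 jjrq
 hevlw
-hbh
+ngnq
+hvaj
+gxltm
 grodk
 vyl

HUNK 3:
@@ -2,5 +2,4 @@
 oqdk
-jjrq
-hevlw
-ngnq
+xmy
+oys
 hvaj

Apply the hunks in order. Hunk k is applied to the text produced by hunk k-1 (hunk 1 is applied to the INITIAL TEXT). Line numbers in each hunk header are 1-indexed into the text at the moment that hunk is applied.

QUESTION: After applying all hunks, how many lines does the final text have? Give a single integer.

Hunk 1: at line 1 remove [xbi] add [jjrq,hevlw] -> 8 lines: wyl oqdk jjrq hevlw hbh grodk vyl gbia
Hunk 2: at line 3 remove [hbh] add [ngnq,hvaj,gxltm] -> 10 lines: wyl oqdk jjrq hevlw ngnq hvaj gxltm grodk vyl gbia
Hunk 3: at line 2 remove [jjrq,hevlw,ngnq] add [xmy,oys] -> 9 lines: wyl oqdk xmy oys hvaj gxltm grodk vyl gbia
Final line count: 9

Answer: 9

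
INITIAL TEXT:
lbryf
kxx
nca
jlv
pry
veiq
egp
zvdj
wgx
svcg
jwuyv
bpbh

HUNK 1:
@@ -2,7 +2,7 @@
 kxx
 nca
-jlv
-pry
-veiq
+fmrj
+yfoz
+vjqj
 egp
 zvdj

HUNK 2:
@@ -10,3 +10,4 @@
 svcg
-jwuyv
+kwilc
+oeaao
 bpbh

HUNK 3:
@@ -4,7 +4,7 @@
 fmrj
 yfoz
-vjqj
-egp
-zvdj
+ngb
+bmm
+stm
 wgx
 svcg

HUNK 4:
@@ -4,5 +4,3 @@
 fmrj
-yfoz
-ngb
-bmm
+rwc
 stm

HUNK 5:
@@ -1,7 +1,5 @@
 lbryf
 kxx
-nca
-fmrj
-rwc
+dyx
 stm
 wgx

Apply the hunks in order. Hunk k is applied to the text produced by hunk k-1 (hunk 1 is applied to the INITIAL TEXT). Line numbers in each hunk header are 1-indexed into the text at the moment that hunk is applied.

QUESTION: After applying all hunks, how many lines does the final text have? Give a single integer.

Answer: 9

Derivation:
Hunk 1: at line 2 remove [jlv,pry,veiq] add [fmrj,yfoz,vjqj] -> 12 lines: lbryf kxx nca fmrj yfoz vjqj egp zvdj wgx svcg jwuyv bpbh
Hunk 2: at line 10 remove [jwuyv] add [kwilc,oeaao] -> 13 lines: lbryf kxx nca fmrj yfoz vjqj egp zvdj wgx svcg kwilc oeaao bpbh
Hunk 3: at line 4 remove [vjqj,egp,zvdj] add [ngb,bmm,stm] -> 13 lines: lbryf kxx nca fmrj yfoz ngb bmm stm wgx svcg kwilc oeaao bpbh
Hunk 4: at line 4 remove [yfoz,ngb,bmm] add [rwc] -> 11 lines: lbryf kxx nca fmrj rwc stm wgx svcg kwilc oeaao bpbh
Hunk 5: at line 1 remove [nca,fmrj,rwc] add [dyx] -> 9 lines: lbryf kxx dyx stm wgx svcg kwilc oeaao bpbh
Final line count: 9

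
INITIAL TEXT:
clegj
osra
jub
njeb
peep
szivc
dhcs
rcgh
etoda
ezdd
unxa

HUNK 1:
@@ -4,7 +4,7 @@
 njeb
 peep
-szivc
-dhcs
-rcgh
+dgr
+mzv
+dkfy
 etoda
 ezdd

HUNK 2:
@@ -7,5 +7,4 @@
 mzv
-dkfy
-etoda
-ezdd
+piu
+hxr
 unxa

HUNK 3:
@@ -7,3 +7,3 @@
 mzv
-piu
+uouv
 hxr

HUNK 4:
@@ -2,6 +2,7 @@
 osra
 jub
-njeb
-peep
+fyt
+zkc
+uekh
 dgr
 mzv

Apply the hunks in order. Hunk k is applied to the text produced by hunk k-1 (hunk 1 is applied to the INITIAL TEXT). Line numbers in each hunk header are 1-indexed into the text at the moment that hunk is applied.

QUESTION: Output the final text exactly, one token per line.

Hunk 1: at line 4 remove [szivc,dhcs,rcgh] add [dgr,mzv,dkfy] -> 11 lines: clegj osra jub njeb peep dgr mzv dkfy etoda ezdd unxa
Hunk 2: at line 7 remove [dkfy,etoda,ezdd] add [piu,hxr] -> 10 lines: clegj osra jub njeb peep dgr mzv piu hxr unxa
Hunk 3: at line 7 remove [piu] add [uouv] -> 10 lines: clegj osra jub njeb peep dgr mzv uouv hxr unxa
Hunk 4: at line 2 remove [njeb,peep] add [fyt,zkc,uekh] -> 11 lines: clegj osra jub fyt zkc uekh dgr mzv uouv hxr unxa

Answer: clegj
osra
jub
fyt
zkc
uekh
dgr
mzv
uouv
hxr
unxa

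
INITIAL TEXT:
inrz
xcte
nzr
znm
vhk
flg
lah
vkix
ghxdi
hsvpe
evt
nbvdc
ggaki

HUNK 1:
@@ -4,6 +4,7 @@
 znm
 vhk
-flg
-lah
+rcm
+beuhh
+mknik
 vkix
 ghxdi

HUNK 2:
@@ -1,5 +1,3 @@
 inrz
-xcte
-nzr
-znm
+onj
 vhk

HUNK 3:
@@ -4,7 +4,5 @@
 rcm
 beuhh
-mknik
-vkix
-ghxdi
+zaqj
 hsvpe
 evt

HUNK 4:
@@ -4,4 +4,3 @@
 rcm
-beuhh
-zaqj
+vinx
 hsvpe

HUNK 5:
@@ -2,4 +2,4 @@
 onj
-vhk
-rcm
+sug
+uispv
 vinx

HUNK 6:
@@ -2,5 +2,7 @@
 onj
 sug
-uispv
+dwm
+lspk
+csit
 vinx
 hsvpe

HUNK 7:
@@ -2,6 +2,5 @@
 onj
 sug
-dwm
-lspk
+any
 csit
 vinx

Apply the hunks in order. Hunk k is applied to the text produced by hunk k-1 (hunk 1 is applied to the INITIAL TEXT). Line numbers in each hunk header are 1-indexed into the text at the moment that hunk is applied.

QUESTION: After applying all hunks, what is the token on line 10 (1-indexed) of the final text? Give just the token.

Hunk 1: at line 4 remove [flg,lah] add [rcm,beuhh,mknik] -> 14 lines: inrz xcte nzr znm vhk rcm beuhh mknik vkix ghxdi hsvpe evt nbvdc ggaki
Hunk 2: at line 1 remove [xcte,nzr,znm] add [onj] -> 12 lines: inrz onj vhk rcm beuhh mknik vkix ghxdi hsvpe evt nbvdc ggaki
Hunk 3: at line 4 remove [mknik,vkix,ghxdi] add [zaqj] -> 10 lines: inrz onj vhk rcm beuhh zaqj hsvpe evt nbvdc ggaki
Hunk 4: at line 4 remove [beuhh,zaqj] add [vinx] -> 9 lines: inrz onj vhk rcm vinx hsvpe evt nbvdc ggaki
Hunk 5: at line 2 remove [vhk,rcm] add [sug,uispv] -> 9 lines: inrz onj sug uispv vinx hsvpe evt nbvdc ggaki
Hunk 6: at line 2 remove [uispv] add [dwm,lspk,csit] -> 11 lines: inrz onj sug dwm lspk csit vinx hsvpe evt nbvdc ggaki
Hunk 7: at line 2 remove [dwm,lspk] add [any] -> 10 lines: inrz onj sug any csit vinx hsvpe evt nbvdc ggaki
Final line 10: ggaki

Answer: ggaki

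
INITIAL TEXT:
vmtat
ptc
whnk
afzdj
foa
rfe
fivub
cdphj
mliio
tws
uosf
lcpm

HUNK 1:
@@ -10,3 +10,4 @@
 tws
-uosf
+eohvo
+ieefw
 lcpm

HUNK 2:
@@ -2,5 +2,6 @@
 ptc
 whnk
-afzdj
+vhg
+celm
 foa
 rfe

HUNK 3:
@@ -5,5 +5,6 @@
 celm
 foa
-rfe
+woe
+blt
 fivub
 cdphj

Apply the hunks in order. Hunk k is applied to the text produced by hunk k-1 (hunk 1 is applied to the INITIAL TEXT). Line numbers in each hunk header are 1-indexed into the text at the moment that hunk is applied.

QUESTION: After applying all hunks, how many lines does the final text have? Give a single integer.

Hunk 1: at line 10 remove [uosf] add [eohvo,ieefw] -> 13 lines: vmtat ptc whnk afzdj foa rfe fivub cdphj mliio tws eohvo ieefw lcpm
Hunk 2: at line 2 remove [afzdj] add [vhg,celm] -> 14 lines: vmtat ptc whnk vhg celm foa rfe fivub cdphj mliio tws eohvo ieefw lcpm
Hunk 3: at line 5 remove [rfe] add [woe,blt] -> 15 lines: vmtat ptc whnk vhg celm foa woe blt fivub cdphj mliio tws eohvo ieefw lcpm
Final line count: 15

Answer: 15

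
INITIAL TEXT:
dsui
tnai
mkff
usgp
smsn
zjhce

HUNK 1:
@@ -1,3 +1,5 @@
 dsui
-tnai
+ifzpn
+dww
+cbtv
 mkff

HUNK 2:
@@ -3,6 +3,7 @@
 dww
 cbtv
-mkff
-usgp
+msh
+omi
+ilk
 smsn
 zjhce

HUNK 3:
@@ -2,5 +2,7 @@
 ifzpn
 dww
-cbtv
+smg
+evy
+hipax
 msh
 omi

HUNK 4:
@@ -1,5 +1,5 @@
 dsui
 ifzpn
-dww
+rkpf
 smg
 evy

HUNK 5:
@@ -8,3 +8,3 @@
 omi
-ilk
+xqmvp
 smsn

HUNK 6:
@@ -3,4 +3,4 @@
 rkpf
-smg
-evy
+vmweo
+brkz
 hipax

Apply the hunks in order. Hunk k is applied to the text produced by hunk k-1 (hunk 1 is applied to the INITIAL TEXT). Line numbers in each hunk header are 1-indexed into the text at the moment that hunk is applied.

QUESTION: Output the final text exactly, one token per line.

Answer: dsui
ifzpn
rkpf
vmweo
brkz
hipax
msh
omi
xqmvp
smsn
zjhce

Derivation:
Hunk 1: at line 1 remove [tnai] add [ifzpn,dww,cbtv] -> 8 lines: dsui ifzpn dww cbtv mkff usgp smsn zjhce
Hunk 2: at line 3 remove [mkff,usgp] add [msh,omi,ilk] -> 9 lines: dsui ifzpn dww cbtv msh omi ilk smsn zjhce
Hunk 3: at line 2 remove [cbtv] add [smg,evy,hipax] -> 11 lines: dsui ifzpn dww smg evy hipax msh omi ilk smsn zjhce
Hunk 4: at line 1 remove [dww] add [rkpf] -> 11 lines: dsui ifzpn rkpf smg evy hipax msh omi ilk smsn zjhce
Hunk 5: at line 8 remove [ilk] add [xqmvp] -> 11 lines: dsui ifzpn rkpf smg evy hipax msh omi xqmvp smsn zjhce
Hunk 6: at line 3 remove [smg,evy] add [vmweo,brkz] -> 11 lines: dsui ifzpn rkpf vmweo brkz hipax msh omi xqmvp smsn zjhce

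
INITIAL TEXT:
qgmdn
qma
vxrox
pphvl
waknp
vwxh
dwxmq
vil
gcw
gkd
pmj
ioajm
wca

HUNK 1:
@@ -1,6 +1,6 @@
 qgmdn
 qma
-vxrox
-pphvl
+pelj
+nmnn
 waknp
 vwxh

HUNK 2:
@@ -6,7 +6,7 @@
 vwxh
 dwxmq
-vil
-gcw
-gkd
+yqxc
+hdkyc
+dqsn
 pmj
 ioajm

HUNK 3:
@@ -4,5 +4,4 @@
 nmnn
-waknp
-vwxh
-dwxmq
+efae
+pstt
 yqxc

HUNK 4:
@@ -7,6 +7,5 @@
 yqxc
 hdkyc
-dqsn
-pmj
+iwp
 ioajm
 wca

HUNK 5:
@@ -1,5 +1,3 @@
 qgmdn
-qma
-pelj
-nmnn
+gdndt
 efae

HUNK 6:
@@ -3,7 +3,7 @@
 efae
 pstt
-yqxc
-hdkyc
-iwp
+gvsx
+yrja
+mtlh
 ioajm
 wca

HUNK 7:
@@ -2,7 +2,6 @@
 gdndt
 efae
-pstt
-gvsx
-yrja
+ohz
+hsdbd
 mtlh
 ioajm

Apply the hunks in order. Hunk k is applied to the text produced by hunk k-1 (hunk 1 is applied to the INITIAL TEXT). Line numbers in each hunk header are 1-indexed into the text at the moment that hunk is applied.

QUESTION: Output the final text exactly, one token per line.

Hunk 1: at line 1 remove [vxrox,pphvl] add [pelj,nmnn] -> 13 lines: qgmdn qma pelj nmnn waknp vwxh dwxmq vil gcw gkd pmj ioajm wca
Hunk 2: at line 6 remove [vil,gcw,gkd] add [yqxc,hdkyc,dqsn] -> 13 lines: qgmdn qma pelj nmnn waknp vwxh dwxmq yqxc hdkyc dqsn pmj ioajm wca
Hunk 3: at line 4 remove [waknp,vwxh,dwxmq] add [efae,pstt] -> 12 lines: qgmdn qma pelj nmnn efae pstt yqxc hdkyc dqsn pmj ioajm wca
Hunk 4: at line 7 remove [dqsn,pmj] add [iwp] -> 11 lines: qgmdn qma pelj nmnn efae pstt yqxc hdkyc iwp ioajm wca
Hunk 5: at line 1 remove [qma,pelj,nmnn] add [gdndt] -> 9 lines: qgmdn gdndt efae pstt yqxc hdkyc iwp ioajm wca
Hunk 6: at line 3 remove [yqxc,hdkyc,iwp] add [gvsx,yrja,mtlh] -> 9 lines: qgmdn gdndt efae pstt gvsx yrja mtlh ioajm wca
Hunk 7: at line 2 remove [pstt,gvsx,yrja] add [ohz,hsdbd] -> 8 lines: qgmdn gdndt efae ohz hsdbd mtlh ioajm wca

Answer: qgmdn
gdndt
efae
ohz
hsdbd
mtlh
ioajm
wca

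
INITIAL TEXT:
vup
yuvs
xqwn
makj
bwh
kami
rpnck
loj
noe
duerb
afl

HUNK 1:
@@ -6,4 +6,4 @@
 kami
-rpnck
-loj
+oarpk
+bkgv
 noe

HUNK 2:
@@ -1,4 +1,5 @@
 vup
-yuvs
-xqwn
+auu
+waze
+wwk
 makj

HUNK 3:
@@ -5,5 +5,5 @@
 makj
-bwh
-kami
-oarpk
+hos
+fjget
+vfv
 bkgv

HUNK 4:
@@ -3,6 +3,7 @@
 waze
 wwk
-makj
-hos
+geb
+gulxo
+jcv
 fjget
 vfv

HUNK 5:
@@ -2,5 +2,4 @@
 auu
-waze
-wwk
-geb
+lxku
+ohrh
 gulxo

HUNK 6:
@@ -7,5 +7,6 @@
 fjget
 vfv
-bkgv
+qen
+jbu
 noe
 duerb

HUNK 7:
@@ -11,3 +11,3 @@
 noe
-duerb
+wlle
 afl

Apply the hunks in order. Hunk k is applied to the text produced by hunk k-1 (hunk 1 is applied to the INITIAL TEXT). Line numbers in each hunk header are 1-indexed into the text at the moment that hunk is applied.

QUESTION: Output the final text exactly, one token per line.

Answer: vup
auu
lxku
ohrh
gulxo
jcv
fjget
vfv
qen
jbu
noe
wlle
afl

Derivation:
Hunk 1: at line 6 remove [rpnck,loj] add [oarpk,bkgv] -> 11 lines: vup yuvs xqwn makj bwh kami oarpk bkgv noe duerb afl
Hunk 2: at line 1 remove [yuvs,xqwn] add [auu,waze,wwk] -> 12 lines: vup auu waze wwk makj bwh kami oarpk bkgv noe duerb afl
Hunk 3: at line 5 remove [bwh,kami,oarpk] add [hos,fjget,vfv] -> 12 lines: vup auu waze wwk makj hos fjget vfv bkgv noe duerb afl
Hunk 4: at line 3 remove [makj,hos] add [geb,gulxo,jcv] -> 13 lines: vup auu waze wwk geb gulxo jcv fjget vfv bkgv noe duerb afl
Hunk 5: at line 2 remove [waze,wwk,geb] add [lxku,ohrh] -> 12 lines: vup auu lxku ohrh gulxo jcv fjget vfv bkgv noe duerb afl
Hunk 6: at line 7 remove [bkgv] add [qen,jbu] -> 13 lines: vup auu lxku ohrh gulxo jcv fjget vfv qen jbu noe duerb afl
Hunk 7: at line 11 remove [duerb] add [wlle] -> 13 lines: vup auu lxku ohrh gulxo jcv fjget vfv qen jbu noe wlle afl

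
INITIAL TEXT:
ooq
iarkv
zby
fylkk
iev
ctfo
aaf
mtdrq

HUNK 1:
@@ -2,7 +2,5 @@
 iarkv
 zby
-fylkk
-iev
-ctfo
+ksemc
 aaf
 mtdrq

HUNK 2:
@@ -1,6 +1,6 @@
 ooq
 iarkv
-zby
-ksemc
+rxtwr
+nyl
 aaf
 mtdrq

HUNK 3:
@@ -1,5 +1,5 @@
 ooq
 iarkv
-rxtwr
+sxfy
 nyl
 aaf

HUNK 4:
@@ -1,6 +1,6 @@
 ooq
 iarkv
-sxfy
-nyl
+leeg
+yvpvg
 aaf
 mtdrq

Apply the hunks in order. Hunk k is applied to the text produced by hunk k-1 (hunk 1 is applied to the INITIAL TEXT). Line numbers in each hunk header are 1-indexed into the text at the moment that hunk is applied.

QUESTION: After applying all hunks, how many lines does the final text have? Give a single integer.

Hunk 1: at line 2 remove [fylkk,iev,ctfo] add [ksemc] -> 6 lines: ooq iarkv zby ksemc aaf mtdrq
Hunk 2: at line 1 remove [zby,ksemc] add [rxtwr,nyl] -> 6 lines: ooq iarkv rxtwr nyl aaf mtdrq
Hunk 3: at line 1 remove [rxtwr] add [sxfy] -> 6 lines: ooq iarkv sxfy nyl aaf mtdrq
Hunk 4: at line 1 remove [sxfy,nyl] add [leeg,yvpvg] -> 6 lines: ooq iarkv leeg yvpvg aaf mtdrq
Final line count: 6

Answer: 6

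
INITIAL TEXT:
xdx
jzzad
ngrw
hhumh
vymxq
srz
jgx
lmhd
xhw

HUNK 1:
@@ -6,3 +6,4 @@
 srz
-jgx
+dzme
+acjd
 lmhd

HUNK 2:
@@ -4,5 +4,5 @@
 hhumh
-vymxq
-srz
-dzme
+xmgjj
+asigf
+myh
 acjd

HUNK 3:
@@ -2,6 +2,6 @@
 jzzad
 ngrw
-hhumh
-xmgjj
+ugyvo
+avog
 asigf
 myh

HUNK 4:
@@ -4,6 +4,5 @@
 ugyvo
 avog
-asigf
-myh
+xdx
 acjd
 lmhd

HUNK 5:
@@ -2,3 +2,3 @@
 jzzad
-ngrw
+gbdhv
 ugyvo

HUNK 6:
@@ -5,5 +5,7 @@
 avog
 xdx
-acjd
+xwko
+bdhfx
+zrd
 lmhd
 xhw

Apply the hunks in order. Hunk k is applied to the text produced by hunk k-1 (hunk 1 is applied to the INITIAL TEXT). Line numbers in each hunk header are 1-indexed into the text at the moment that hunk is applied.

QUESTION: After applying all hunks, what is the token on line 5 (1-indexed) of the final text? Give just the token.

Answer: avog

Derivation:
Hunk 1: at line 6 remove [jgx] add [dzme,acjd] -> 10 lines: xdx jzzad ngrw hhumh vymxq srz dzme acjd lmhd xhw
Hunk 2: at line 4 remove [vymxq,srz,dzme] add [xmgjj,asigf,myh] -> 10 lines: xdx jzzad ngrw hhumh xmgjj asigf myh acjd lmhd xhw
Hunk 3: at line 2 remove [hhumh,xmgjj] add [ugyvo,avog] -> 10 lines: xdx jzzad ngrw ugyvo avog asigf myh acjd lmhd xhw
Hunk 4: at line 4 remove [asigf,myh] add [xdx] -> 9 lines: xdx jzzad ngrw ugyvo avog xdx acjd lmhd xhw
Hunk 5: at line 2 remove [ngrw] add [gbdhv] -> 9 lines: xdx jzzad gbdhv ugyvo avog xdx acjd lmhd xhw
Hunk 6: at line 5 remove [acjd] add [xwko,bdhfx,zrd] -> 11 lines: xdx jzzad gbdhv ugyvo avog xdx xwko bdhfx zrd lmhd xhw
Final line 5: avog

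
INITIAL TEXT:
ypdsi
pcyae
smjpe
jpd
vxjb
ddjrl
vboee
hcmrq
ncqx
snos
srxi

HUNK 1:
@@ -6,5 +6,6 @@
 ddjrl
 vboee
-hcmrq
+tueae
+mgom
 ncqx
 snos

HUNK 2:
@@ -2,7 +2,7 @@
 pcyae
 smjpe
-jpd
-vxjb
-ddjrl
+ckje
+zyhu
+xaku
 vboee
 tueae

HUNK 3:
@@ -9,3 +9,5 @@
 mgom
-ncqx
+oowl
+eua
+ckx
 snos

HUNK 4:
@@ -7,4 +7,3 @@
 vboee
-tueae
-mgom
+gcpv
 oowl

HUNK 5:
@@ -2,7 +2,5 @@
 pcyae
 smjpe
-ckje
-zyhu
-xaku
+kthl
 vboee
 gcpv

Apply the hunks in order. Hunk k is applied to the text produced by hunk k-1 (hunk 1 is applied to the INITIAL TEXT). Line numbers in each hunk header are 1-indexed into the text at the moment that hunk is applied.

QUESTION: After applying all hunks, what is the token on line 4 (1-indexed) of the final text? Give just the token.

Hunk 1: at line 6 remove [hcmrq] add [tueae,mgom] -> 12 lines: ypdsi pcyae smjpe jpd vxjb ddjrl vboee tueae mgom ncqx snos srxi
Hunk 2: at line 2 remove [jpd,vxjb,ddjrl] add [ckje,zyhu,xaku] -> 12 lines: ypdsi pcyae smjpe ckje zyhu xaku vboee tueae mgom ncqx snos srxi
Hunk 3: at line 9 remove [ncqx] add [oowl,eua,ckx] -> 14 lines: ypdsi pcyae smjpe ckje zyhu xaku vboee tueae mgom oowl eua ckx snos srxi
Hunk 4: at line 7 remove [tueae,mgom] add [gcpv] -> 13 lines: ypdsi pcyae smjpe ckje zyhu xaku vboee gcpv oowl eua ckx snos srxi
Hunk 5: at line 2 remove [ckje,zyhu,xaku] add [kthl] -> 11 lines: ypdsi pcyae smjpe kthl vboee gcpv oowl eua ckx snos srxi
Final line 4: kthl

Answer: kthl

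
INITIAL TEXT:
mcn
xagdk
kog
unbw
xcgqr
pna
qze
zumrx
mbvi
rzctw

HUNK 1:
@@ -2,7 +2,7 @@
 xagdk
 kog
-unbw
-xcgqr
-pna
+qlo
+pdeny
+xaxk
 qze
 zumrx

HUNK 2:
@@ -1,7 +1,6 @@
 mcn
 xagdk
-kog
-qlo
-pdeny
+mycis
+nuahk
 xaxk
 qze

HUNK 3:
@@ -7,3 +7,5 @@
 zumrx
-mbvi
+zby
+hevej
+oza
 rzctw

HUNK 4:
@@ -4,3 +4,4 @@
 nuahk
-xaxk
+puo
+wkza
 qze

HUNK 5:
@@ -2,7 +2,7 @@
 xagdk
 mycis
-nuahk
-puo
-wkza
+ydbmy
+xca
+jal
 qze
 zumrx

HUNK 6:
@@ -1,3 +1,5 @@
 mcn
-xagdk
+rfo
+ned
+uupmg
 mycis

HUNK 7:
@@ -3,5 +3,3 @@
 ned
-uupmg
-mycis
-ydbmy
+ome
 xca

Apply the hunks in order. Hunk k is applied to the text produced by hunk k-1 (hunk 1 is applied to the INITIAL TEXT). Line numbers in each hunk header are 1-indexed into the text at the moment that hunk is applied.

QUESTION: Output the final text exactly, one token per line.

Hunk 1: at line 2 remove [unbw,xcgqr,pna] add [qlo,pdeny,xaxk] -> 10 lines: mcn xagdk kog qlo pdeny xaxk qze zumrx mbvi rzctw
Hunk 2: at line 1 remove [kog,qlo,pdeny] add [mycis,nuahk] -> 9 lines: mcn xagdk mycis nuahk xaxk qze zumrx mbvi rzctw
Hunk 3: at line 7 remove [mbvi] add [zby,hevej,oza] -> 11 lines: mcn xagdk mycis nuahk xaxk qze zumrx zby hevej oza rzctw
Hunk 4: at line 4 remove [xaxk] add [puo,wkza] -> 12 lines: mcn xagdk mycis nuahk puo wkza qze zumrx zby hevej oza rzctw
Hunk 5: at line 2 remove [nuahk,puo,wkza] add [ydbmy,xca,jal] -> 12 lines: mcn xagdk mycis ydbmy xca jal qze zumrx zby hevej oza rzctw
Hunk 6: at line 1 remove [xagdk] add [rfo,ned,uupmg] -> 14 lines: mcn rfo ned uupmg mycis ydbmy xca jal qze zumrx zby hevej oza rzctw
Hunk 7: at line 3 remove [uupmg,mycis,ydbmy] add [ome] -> 12 lines: mcn rfo ned ome xca jal qze zumrx zby hevej oza rzctw

Answer: mcn
rfo
ned
ome
xca
jal
qze
zumrx
zby
hevej
oza
rzctw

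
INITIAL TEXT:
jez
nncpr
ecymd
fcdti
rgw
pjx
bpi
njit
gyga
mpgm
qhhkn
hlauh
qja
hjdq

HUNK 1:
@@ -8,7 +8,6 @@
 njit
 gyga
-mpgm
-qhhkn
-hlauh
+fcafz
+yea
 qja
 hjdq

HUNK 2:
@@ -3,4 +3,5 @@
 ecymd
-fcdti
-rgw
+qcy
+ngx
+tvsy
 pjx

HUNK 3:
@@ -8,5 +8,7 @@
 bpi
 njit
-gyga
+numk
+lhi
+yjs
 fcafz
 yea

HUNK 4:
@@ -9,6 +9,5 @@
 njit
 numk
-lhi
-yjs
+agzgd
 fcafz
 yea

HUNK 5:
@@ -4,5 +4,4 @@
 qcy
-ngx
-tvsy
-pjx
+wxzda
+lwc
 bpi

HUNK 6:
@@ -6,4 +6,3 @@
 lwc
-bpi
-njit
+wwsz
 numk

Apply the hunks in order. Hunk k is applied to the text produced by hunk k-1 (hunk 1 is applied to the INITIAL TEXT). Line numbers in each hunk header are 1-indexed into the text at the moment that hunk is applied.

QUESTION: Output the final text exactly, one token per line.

Hunk 1: at line 8 remove [mpgm,qhhkn,hlauh] add [fcafz,yea] -> 13 lines: jez nncpr ecymd fcdti rgw pjx bpi njit gyga fcafz yea qja hjdq
Hunk 2: at line 3 remove [fcdti,rgw] add [qcy,ngx,tvsy] -> 14 lines: jez nncpr ecymd qcy ngx tvsy pjx bpi njit gyga fcafz yea qja hjdq
Hunk 3: at line 8 remove [gyga] add [numk,lhi,yjs] -> 16 lines: jez nncpr ecymd qcy ngx tvsy pjx bpi njit numk lhi yjs fcafz yea qja hjdq
Hunk 4: at line 9 remove [lhi,yjs] add [agzgd] -> 15 lines: jez nncpr ecymd qcy ngx tvsy pjx bpi njit numk agzgd fcafz yea qja hjdq
Hunk 5: at line 4 remove [ngx,tvsy,pjx] add [wxzda,lwc] -> 14 lines: jez nncpr ecymd qcy wxzda lwc bpi njit numk agzgd fcafz yea qja hjdq
Hunk 6: at line 6 remove [bpi,njit] add [wwsz] -> 13 lines: jez nncpr ecymd qcy wxzda lwc wwsz numk agzgd fcafz yea qja hjdq

Answer: jez
nncpr
ecymd
qcy
wxzda
lwc
wwsz
numk
agzgd
fcafz
yea
qja
hjdq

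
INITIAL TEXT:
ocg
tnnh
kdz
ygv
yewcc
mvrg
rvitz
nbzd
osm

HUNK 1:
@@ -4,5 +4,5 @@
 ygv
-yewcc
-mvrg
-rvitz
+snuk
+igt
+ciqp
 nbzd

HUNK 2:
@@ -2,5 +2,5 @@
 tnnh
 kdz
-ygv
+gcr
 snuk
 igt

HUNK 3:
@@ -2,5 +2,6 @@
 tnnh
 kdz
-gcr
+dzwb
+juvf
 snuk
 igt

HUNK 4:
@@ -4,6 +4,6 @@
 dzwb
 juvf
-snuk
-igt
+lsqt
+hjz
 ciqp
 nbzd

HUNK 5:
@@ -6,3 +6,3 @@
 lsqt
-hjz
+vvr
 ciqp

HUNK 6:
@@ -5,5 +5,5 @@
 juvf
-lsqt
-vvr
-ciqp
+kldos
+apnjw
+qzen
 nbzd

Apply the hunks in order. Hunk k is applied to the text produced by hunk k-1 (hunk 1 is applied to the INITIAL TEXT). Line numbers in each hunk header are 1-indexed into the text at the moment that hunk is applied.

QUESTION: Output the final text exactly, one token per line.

Hunk 1: at line 4 remove [yewcc,mvrg,rvitz] add [snuk,igt,ciqp] -> 9 lines: ocg tnnh kdz ygv snuk igt ciqp nbzd osm
Hunk 2: at line 2 remove [ygv] add [gcr] -> 9 lines: ocg tnnh kdz gcr snuk igt ciqp nbzd osm
Hunk 3: at line 2 remove [gcr] add [dzwb,juvf] -> 10 lines: ocg tnnh kdz dzwb juvf snuk igt ciqp nbzd osm
Hunk 4: at line 4 remove [snuk,igt] add [lsqt,hjz] -> 10 lines: ocg tnnh kdz dzwb juvf lsqt hjz ciqp nbzd osm
Hunk 5: at line 6 remove [hjz] add [vvr] -> 10 lines: ocg tnnh kdz dzwb juvf lsqt vvr ciqp nbzd osm
Hunk 6: at line 5 remove [lsqt,vvr,ciqp] add [kldos,apnjw,qzen] -> 10 lines: ocg tnnh kdz dzwb juvf kldos apnjw qzen nbzd osm

Answer: ocg
tnnh
kdz
dzwb
juvf
kldos
apnjw
qzen
nbzd
osm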